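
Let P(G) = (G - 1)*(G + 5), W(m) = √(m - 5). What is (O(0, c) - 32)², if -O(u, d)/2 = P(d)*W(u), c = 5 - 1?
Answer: -13556 + 3456*I*√5 ≈ -13556.0 + 7727.9*I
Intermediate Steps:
W(m) = √(-5 + m)
c = 4
P(G) = (-1 + G)*(5 + G)
O(u, d) = -2*√(-5 + u)*(-5 + d² + 4*d) (O(u, d) = -2*(-5 + d² + 4*d)*√(-5 + u) = -2*√(-5 + u)*(-5 + d² + 4*d))
(O(0, c) - 32)² = (2*√(-5 + 0)*(5 - 1*4² - 4*4) - 32)² = (2*√(-5)*(5 - 1*16 - 16) - 32)² = (2*(I*√5)*(5 - 16 - 16) - 32)² = (2*(I*√5)*(-27) - 32)² = (-54*I*√5 - 32)² = (-32 - 54*I*√5)²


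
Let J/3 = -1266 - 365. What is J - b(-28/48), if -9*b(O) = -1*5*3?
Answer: -14684/3 ≈ -4894.7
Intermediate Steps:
J = -4893 (J = 3*(-1266 - 365) = 3*(-1631) = -4893)
b(O) = 5/3 (b(O) = -(-1*5)*3/9 = -(-5)*3/9 = -⅑*(-15) = 5/3)
J - b(-28/48) = -4893 - 1*5/3 = -4893 - 5/3 = -14684/3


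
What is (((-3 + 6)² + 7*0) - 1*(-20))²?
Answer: 841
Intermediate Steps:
(((-3 + 6)² + 7*0) - 1*(-20))² = ((3² + 0) + 20)² = ((9 + 0) + 20)² = (9 + 20)² = 29² = 841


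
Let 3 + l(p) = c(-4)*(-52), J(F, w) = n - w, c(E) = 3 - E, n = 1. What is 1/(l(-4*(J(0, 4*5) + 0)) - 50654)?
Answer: -1/51021 ≈ -1.9600e-5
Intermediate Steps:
J(F, w) = 1 - w
l(p) = -367 (l(p) = -3 + (3 - 1*(-4))*(-52) = -3 + (3 + 4)*(-52) = -3 + 7*(-52) = -3 - 364 = -367)
1/(l(-4*(J(0, 4*5) + 0)) - 50654) = 1/(-367 - 50654) = 1/(-51021) = -1/51021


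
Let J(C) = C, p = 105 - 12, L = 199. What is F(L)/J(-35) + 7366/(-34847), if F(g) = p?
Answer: -3498581/1219645 ≈ -2.8685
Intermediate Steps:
p = 93
F(g) = 93
F(L)/J(-35) + 7366/(-34847) = 93/(-35) + 7366/(-34847) = 93*(-1/35) + 7366*(-1/34847) = -93/35 - 7366/34847 = -3498581/1219645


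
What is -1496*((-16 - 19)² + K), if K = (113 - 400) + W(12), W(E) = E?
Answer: -1421200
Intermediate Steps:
K = -275 (K = (113 - 400) + 12 = -287 + 12 = -275)
-1496*((-16 - 19)² + K) = -1496*((-16 - 19)² - 275) = -1496*((-35)² - 275) = -1496*(1225 - 275) = -1496*950 = -1421200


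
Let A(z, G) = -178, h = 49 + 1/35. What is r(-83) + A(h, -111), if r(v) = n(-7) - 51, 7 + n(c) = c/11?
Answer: -2603/11 ≈ -236.64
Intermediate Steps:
n(c) = -7 + c/11
h = 1716/35 (h = 49 + 1/35 = 1716/35 ≈ 49.029)
r(v) = -645/11 (r(v) = (-7 + (1/11)*(-7)) - 51 = (-7 - 7/11) - 51 = -84/11 - 51 = -645/11)
r(-83) + A(h, -111) = -645/11 - 178 = -2603/11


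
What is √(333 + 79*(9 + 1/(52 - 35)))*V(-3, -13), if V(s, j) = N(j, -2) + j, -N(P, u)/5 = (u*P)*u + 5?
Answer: 222*√303059/17 ≈ 7189.0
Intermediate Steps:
N(P, u) = -25 - 5*P*u² (N(P, u) = -5*((u*P)*u + 5) = -5*((P*u)*u + 5) = -5*(P*u² + 5) = -5*(5 + P*u²) = -25 - 5*P*u²)
V(s, j) = -25 - 19*j (V(s, j) = (-25 - 5*j*(-2)²) + j = (-25 - 5*j*4) + j = (-25 - 20*j) + j = -25 - 19*j)
√(333 + 79*(9 + 1/(52 - 35)))*V(-3, -13) = √(333 + 79*(9 + 1/(52 - 35)))*(-25 - 19*(-13)) = √(333 + 79*(9 + 1/17))*(-25 + 247) = √(333 + 79*(9 + 1/17))*222 = √(333 + 79*(154/17))*222 = √(333 + 12166/17)*222 = √(17827/17)*222 = (√303059/17)*222 = 222*√303059/17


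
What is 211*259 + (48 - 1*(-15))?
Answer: 54712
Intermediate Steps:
211*259 + (48 - 1*(-15)) = 54649 + (48 + 15) = 54649 + 63 = 54712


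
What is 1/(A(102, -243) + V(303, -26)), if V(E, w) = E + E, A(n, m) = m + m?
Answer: 1/120 ≈ 0.0083333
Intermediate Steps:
A(n, m) = 2*m
V(E, w) = 2*E
1/(A(102, -243) + V(303, -26)) = 1/(2*(-243) + 2*303) = 1/(-486 + 606) = 1/120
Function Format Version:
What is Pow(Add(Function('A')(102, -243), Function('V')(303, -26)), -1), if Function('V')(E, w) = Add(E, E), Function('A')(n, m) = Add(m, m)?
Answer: Rational(1, 120) ≈ 0.0083333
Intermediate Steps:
Function('A')(n, m) = Mul(2, m)
Function('V')(E, w) = Mul(2, E)
Pow(Add(Function('A')(102, -243), Function('V')(303, -26)), -1) = Pow(Add(Mul(2, -243), Mul(2, 303)), -1) = Pow(Add(-486, 606), -1) = Pow(120, -1) = Rational(1, 120)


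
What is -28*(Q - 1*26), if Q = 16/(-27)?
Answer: 20104/27 ≈ 744.59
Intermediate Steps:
Q = -16/27 (Q = 16*(-1/27) = -16/27 ≈ -0.59259)
-28*(Q - 1*26) = -28*(-16/27 - 1*26) = -28*(-16/27 - 26) = -28*(-718/27) = 20104/27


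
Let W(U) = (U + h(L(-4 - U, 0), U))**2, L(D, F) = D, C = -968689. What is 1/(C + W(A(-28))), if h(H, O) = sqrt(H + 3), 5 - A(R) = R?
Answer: -I/(66*sqrt(34) + 967634*I) ≈ -1.0334e-6 - 4.1102e-10*I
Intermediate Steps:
A(R) = 5 - R
h(H, O) = sqrt(3 + H)
W(U) = (U + sqrt(-1 - U))**2 (W(U) = (U + sqrt(3 + (-4 - U)))**2 = (U + sqrt(-1 - U))**2)
1/(C + W(A(-28))) = 1/(-968689 + ((5 - 1*(-28)) + sqrt(-1 - (5 - 1*(-28))))**2) = 1/(-968689 + ((5 + 28) + sqrt(-1 - (5 + 28)))**2) = 1/(-968689 + (33 + sqrt(-1 - 1*33))**2) = 1/(-968689 + (33 + sqrt(-1 - 33))**2) = 1/(-968689 + (33 + sqrt(-34))**2) = 1/(-968689 + (33 + I*sqrt(34))**2)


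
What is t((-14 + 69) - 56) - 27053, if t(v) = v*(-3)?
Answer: -27050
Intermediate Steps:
t(v) = -3*v
t((-14 + 69) - 56) - 27053 = -3*((-14 + 69) - 56) - 27053 = -3*(55 - 56) - 27053 = -3*(-1) - 27053 = 3 - 27053 = -27050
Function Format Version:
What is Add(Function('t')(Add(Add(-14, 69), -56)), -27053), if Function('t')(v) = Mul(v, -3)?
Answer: -27050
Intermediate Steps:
Function('t')(v) = Mul(-3, v)
Add(Function('t')(Add(Add(-14, 69), -56)), -27053) = Add(Mul(-3, Add(Add(-14, 69), -56)), -27053) = Add(Mul(-3, Add(55, -56)), -27053) = Add(Mul(-3, -1), -27053) = Add(3, -27053) = -27050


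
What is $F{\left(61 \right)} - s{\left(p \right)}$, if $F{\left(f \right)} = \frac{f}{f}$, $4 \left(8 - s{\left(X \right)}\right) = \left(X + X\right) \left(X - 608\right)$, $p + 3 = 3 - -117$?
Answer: $- \frac{57461}{2} \approx -28731.0$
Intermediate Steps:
$p = 117$ ($p = -3 + \left(3 - -117\right) = -3 + \left(3 + 117\right) = -3 + 120 = 117$)
$s{\left(X \right)} = 8 - \frac{X \left(-608 + X\right)}{2}$ ($s{\left(X \right)} = 8 - \frac{\left(X + X\right) \left(X - 608\right)}{4} = 8 - \frac{2 X \left(-608 + X\right)}{4} = 8 - \frac{X \left(-608 + X\right)}{2}$)
$F{\left(f \right)} = 1$
$F{\left(61 \right)} - s{\left(p \right)} = 1 - \left(8 + 304 \cdot 117 - \frac{117^{2}}{2}\right) = 1 - \left(8 + 35568 - \frac{13689}{2}\right) = 1 - \frac{57463}{2} = - \frac{57461}{2}$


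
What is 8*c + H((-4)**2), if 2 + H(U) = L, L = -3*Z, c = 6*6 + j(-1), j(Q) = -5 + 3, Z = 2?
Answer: 264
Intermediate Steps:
j(Q) = -2
c = 34 (c = 6*6 - 2 = 36 - 2 = 34)
L = -6 (L = -3*2 = -6)
H(U) = -8 (H(U) = -2 - 6 = -8)
8*c + H((-4)**2) = 8*34 - 8 = 272 - 8 = 264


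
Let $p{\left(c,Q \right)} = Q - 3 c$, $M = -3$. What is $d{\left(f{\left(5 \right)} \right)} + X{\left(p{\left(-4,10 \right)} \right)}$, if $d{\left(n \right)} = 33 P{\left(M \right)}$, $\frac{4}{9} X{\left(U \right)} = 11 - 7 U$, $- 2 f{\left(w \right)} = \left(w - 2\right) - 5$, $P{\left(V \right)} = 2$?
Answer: $- \frac{1023}{4} \approx -255.75$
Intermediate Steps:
$f{\left(w \right)} = \frac{7}{2} - \frac{w}{2}$ ($f{\left(w \right)} = - \frac{\left(w - 2\right) - 5}{2} = - \frac{\left(-2 + w\right) - 5}{2} = - \frac{-7 + w}{2} = \frac{7}{2} - \frac{w}{2}$)
$X{\left(U \right)} = \frac{99}{4} - \frac{63 U}{4}$ ($X{\left(U \right)} = \frac{9 \left(11 - 7 U\right)}{4} = \frac{99}{4} - \frac{63 U}{4}$)
$d{\left(n \right)} = 66$ ($d{\left(n \right)} = 33 \cdot 2 = 66$)
$d{\left(f{\left(5 \right)} \right)} + X{\left(p{\left(-4,10 \right)} \right)} = 66 + \left(\frac{99}{4} - \frac{63 \left(10 - -12\right)}{4}\right) = 66 + \left(\frac{99}{4} - \frac{63 \left(10 + 12\right)}{4}\right) = 66 + \left(\frac{99}{4} - \frac{693}{2}\right) = 66 - \frac{1287}{4} = - \frac{1023}{4}$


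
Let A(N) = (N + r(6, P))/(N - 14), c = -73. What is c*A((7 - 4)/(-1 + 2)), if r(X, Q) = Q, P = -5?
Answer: -146/11 ≈ -13.273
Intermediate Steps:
A(N) = (-5 + N)/(-14 + N) (A(N) = (N - 5)/(N - 14) = (-5 + N)/(-14 + N))
c*A((7 - 4)/(-1 + 2)) = -73*(-5 + (7 - 4)/(-1 + 2))/(-14 + (7 - 4)/(-1 + 2)) = -73*(-5 + 3/1)/(-14 + 3/1) = -73*(-5 + 3*1)/(-14 + 3*1) = -73*(-5 + 3)/(-14 + 3) = -73*(-2)/(-11) = -(-73)*(-2)/11 = -73*2/11 = -146/11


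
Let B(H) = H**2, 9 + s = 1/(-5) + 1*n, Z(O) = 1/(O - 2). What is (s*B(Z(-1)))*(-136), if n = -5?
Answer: 9656/45 ≈ 214.58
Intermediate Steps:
Z(O) = 1/(-2 + O)
s = -71/5 (s = -9 + (1/(-5) + 1*(-5)) = -9 + (-1/5 - 5) = -9 - 26/5 = -71/5 ≈ -14.200)
(s*B(Z(-1)))*(-136) = -71/(5*(-2 - 1)**2)*(-136) = -71*(1/(-3))**2/5*(-136) = -71*(-1/3)**2/5*(-136) = -71/5*1/9*(-136) = -71/45*(-136) = 9656/45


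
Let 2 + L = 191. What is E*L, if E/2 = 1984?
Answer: 749952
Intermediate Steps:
E = 3968 (E = 2*1984 = 3968)
L = 189 (L = -2 + 191 = 189)
E*L = 3968*189 = 749952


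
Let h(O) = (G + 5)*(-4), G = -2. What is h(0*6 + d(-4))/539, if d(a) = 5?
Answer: -12/539 ≈ -0.022263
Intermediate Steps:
h(O) = -12 (h(O) = (-2 + 5)*(-4) = 3*(-4) = -12)
h(0*6 + d(-4))/539 = -12/539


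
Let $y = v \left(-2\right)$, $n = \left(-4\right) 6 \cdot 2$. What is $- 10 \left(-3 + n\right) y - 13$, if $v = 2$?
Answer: $-2053$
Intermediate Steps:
$n = -48$ ($n = \left(-24\right) 2 = -48$)
$y = -4$ ($y = 2 \left(-2\right) = -4$)
$- 10 \left(-3 + n\right) y - 13 = - 10 \left(-3 - 48\right) \left(-4\right) - 13 = - 10 \left(\left(-51\right) \left(-4\right)\right) - 13 = \left(-10\right) 204 - 13 = -2040 - 13 = -2053$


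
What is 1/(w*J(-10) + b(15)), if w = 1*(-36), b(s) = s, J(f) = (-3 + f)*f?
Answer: -1/4665 ≈ -0.00021436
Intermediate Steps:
J(f) = f*(-3 + f)
w = -36
1/(w*J(-10) + b(15)) = 1/(-(-360)*(-3 - 10) + 15) = 1/(-(-360)*(-13) + 15) = 1/(-36*130 + 15) = 1/(-4680 + 15) = 1/(-4665) = -1/4665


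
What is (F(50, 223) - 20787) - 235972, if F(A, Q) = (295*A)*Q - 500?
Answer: 3031991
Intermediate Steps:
F(A, Q) = -500 + 295*A*Q (F(A, Q) = 295*A*Q - 500 = -500 + 295*A*Q)
(F(50, 223) - 20787) - 235972 = ((-500 + 295*50*223) - 20787) - 235972 = ((-500 + 3289250) - 20787) - 235972 = (3288750 - 20787) - 235972 = 3267963 - 235972 = 3031991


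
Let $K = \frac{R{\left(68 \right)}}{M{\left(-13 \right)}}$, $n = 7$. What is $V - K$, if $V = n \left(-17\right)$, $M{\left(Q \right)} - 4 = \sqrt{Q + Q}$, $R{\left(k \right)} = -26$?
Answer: $\frac{- 119 \sqrt{26} + 450 i}{\sqrt{26} - 4 i} \approx -116.52 - 3.1565 i$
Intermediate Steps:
$M{\left(Q \right)} = 4 + \sqrt{2} \sqrt{Q}$ ($M{\left(Q \right)} = 4 + \sqrt{Q + Q} = 4 + \sqrt{2 Q} = 4 + \sqrt{2} \sqrt{Q}$)
$K = - \frac{26}{4 + i \sqrt{26}}$ ($K = - \frac{26}{4 + \sqrt{2} \sqrt{-13}} = - \frac{26}{4 + \sqrt{2} i \sqrt{13}} = - \frac{26}{4 + i \sqrt{26}} \approx -2.4762 + 3.1565 i$)
$V = -119$ ($V = 7 \left(-17\right) = -119$)
$V - K = -119 - \left(- \frac{52}{21} + \frac{13 i \sqrt{26}}{21}\right) = -119 + \left(\frac{52}{21} - \frac{13 i \sqrt{26}}{21}\right) = - \frac{2447}{21} - \frac{13 i \sqrt{26}}{21}$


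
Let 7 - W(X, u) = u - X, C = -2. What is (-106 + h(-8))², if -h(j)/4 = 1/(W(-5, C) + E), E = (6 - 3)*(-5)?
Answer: 1350244/121 ≈ 11159.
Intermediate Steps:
W(X, u) = 7 + X - u (W(X, u) = 7 - (u - X) = 7 + (X - u) = 7 + X - u)
E = -15 (E = 3*(-5) = -15)
h(j) = 4/11 (h(j) = -4/((7 - 5 - 1*(-2)) - 15) = -4/((7 - 5 + 2) - 15) = -4/(4 - 15) = -4/(-11) = -4*(-1/11) = 4/11)
(-106 + h(-8))² = (-106 + 4/11)² = (-1162/11)² = 1350244/121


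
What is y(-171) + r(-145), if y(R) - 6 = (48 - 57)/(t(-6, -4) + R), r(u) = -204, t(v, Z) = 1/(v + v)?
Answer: -406386/2053 ≈ -197.95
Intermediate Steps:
t(v, Z) = 1/(2*v)
y(R) = 6 - 9/(-1/12 + R) (y(R) = 6 + (48 - 57)/((½)/(-6) + R) = 6 - 9/((½)*(-⅙) + R) = 6 - 9/(-1/12 + R))
y(-171) + r(-145) = 6*(-19 + 12*(-171))/(-1 + 12*(-171)) - 204 = 6*(-19 - 2052)/(-1 - 2052) - 204 = 6*(-2071)/(-2053) - 204 = 6*(-1/2053)*(-2071) - 204 = 12426/2053 - 204 = -406386/2053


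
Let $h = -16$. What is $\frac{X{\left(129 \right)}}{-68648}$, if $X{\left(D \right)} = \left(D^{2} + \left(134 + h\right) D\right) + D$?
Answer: $- \frac{3999}{8581} \approx -0.46603$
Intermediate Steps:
$X{\left(D \right)} = D^{2} + 119 D$ ($X{\left(D \right)} = \left(D^{2} + \left(134 - 16\right) D\right) + D = \left(D^{2} + 118 D\right) + D = D^{2} + 119 D$)
$\frac{X{\left(129 \right)}}{-68648} = \frac{129 \left(119 + 129\right)}{-68648} = 129 \cdot 248 \left(- \frac{1}{68648}\right) = 31992 \left(- \frac{1}{68648}\right) = - \frac{3999}{8581}$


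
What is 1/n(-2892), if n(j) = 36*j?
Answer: -1/104112 ≈ -9.6050e-6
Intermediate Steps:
1/n(-2892) = 1/(36*(-2892)) = 1/(-104112) = -1/104112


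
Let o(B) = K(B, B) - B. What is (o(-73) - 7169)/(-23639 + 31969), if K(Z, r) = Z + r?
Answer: -213/245 ≈ -0.86939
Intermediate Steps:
o(B) = B (o(B) = (B + B) - B = 2*B - B = B)
(o(-73) - 7169)/(-23639 + 31969) = (-73 - 7169)/(-23639 + 31969) = -7242/8330 = -7242*1/8330 = -213/245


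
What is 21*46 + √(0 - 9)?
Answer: 966 + 3*I ≈ 966.0 + 3.0*I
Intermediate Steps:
21*46 + √(0 - 9) = 966 + √(-9) = 966 + 3*I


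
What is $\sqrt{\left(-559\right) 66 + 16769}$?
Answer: $5 i \sqrt{805} \approx 141.86 i$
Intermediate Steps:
$\sqrt{\left(-559\right) 66 + 16769} = \sqrt{-36894 + 16769} = \sqrt{-20125} = 5 i \sqrt{805}$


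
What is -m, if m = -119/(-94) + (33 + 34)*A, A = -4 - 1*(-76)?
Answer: -453575/94 ≈ -4825.3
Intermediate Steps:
A = 72 (A = -4 + 76 = 72)
m = 453575/94 (m = -119/(-94) + (33 + 34)*72 = -119*(-1/94) + 67*72 = 119/94 + 4824 = 453575/94 ≈ 4825.3)
-m = -1*453575/94 = -453575/94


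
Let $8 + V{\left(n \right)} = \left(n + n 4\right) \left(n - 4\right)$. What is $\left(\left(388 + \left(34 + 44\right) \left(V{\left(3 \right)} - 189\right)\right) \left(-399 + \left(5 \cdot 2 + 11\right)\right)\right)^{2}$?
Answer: $37258132355136$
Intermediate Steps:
$V{\left(n \right)} = -8 + 5 n \left(-4 + n\right)$ ($V{\left(n \right)} = -8 + \left(n + n 4\right) \left(n - 4\right) = -8 + \left(n + 4 n\right) \left(-4 + n\right) = -8 + 5 n \left(-4 + n\right)$)
$\left(\left(388 + \left(34 + 44\right) \left(V{\left(3 \right)} - 189\right)\right) \left(-399 + \left(5 \cdot 2 + 11\right)\right)\right)^{2} = \left(\left(388 + \left(34 + 44\right) \left(\left(-8 - 60 + 5 \cdot 3^{2}\right) - 189\right)\right) \left(-399 + \left(5 \cdot 2 + 11\right)\right)\right)^{2} = \left(\left(388 + 78 \left(\left(-8 - 60 + 5 \cdot 9\right) - 189\right)\right) \left(-399 + \left(10 + 11\right)\right)\right)^{2} = \left(\left(388 + 78 \left(\left(-8 - 60 + 45\right) - 189\right)\right) \left(-399 + 21\right)\right)^{2} = \left(\left(388 + 78 \left(-23 - 189\right)\right) \left(-378\right)\right)^{2} = \left(\left(388 + 78 \left(-212\right)\right) \left(-378\right)\right)^{2} = \left(\left(388 - 16536\right) \left(-378\right)\right)^{2} = \left(\left(-16148\right) \left(-378\right)\right)^{2} = 6103944^{2} = 37258132355136$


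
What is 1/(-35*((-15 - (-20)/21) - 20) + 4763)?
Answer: 3/17864 ≈ 0.00016794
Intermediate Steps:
1/(-35*((-15 - (-20)/21) - 20) + 4763) = 1/(-35*((-15 - 1*(-20/21)) - 20) + 4763) = 1/(-35*((-15 + 20/21) - 20) + 4763) = 1/(-35*(-295/21 - 20) + 4763) = 1/(-35*(-715/21) + 4763) = 1/(3575/3 + 4763) = 1/(17864/3) = 3/17864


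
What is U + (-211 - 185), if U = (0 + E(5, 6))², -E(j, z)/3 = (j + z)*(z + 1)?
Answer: 52965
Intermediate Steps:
E(j, z) = -3*(1 + z)*(j + z) (E(j, z) = -3*(j + z)*(z + 1) = -3*(j + z)*(1 + z) = -3*(1 + z)*(j + z))
U = 53361 (U = (0 + (-3*5 - 3*6 - 3*6² - 3*5*6))² = (0 + (-15 - 18 - 3*36 - 90))² = (0 + (-15 - 18 - 108 - 90))² = (0 - 231)² = (-231)² = 53361)
U + (-211 - 185) = 53361 + (-211 - 185) = 53361 - 396 = 52965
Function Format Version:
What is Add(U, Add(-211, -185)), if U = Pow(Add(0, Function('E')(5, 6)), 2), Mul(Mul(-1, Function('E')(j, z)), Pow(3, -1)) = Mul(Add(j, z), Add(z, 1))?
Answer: 52965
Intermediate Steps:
Function('E')(j, z) = Mul(-3, Add(1, z), Add(j, z)) (Function('E')(j, z) = Mul(-3, Mul(Add(j, z), Add(z, 1))) = Mul(-3, Mul(Add(j, z), Add(1, z))) = Mul(-3, Mul(Add(1, z), Add(j, z))) = Mul(-3, Add(1, z), Add(j, z)))
U = 53361 (U = Pow(Add(0, Add(Mul(-3, 5), Mul(-3, 6), Mul(-3, Pow(6, 2)), Mul(-3, 5, 6))), 2) = Pow(Add(0, Add(-15, -18, Mul(-3, 36), -90)), 2) = Pow(Add(0, Add(-15, -18, -108, -90)), 2) = Pow(Add(0, -231), 2) = Pow(-231, 2) = 53361)
Add(U, Add(-211, -185)) = Add(53361, Add(-211, -185)) = Add(53361, -396) = 52965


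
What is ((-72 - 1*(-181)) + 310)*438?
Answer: 183522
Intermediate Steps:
((-72 - 1*(-181)) + 310)*438 = ((-72 + 181) + 310)*438 = (109 + 310)*438 = 419*438 = 183522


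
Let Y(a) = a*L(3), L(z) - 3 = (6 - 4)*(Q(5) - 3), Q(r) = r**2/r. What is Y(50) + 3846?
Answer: 4196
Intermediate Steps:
Q(r) = r
L(z) = 7 (L(z) = 3 + (6 - 4)*(5 - 3) = 3 + 2*2 = 3 + 4 = 7)
Y(a) = 7*a (Y(a) = a*7 = 7*a)
Y(50) + 3846 = 7*50 + 3846 = 350 + 3846 = 4196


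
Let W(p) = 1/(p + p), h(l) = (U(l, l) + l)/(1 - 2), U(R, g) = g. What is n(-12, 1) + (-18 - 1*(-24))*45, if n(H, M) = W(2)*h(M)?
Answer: 539/2 ≈ 269.50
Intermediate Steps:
h(l) = -2*l (h(l) = (l + l)/(1 - 2) = (2*l)/(-1) = (2*l)*(-1) = -2*l)
W(p) = 1/(2*p)
n(H, M) = -M/2 (n(H, M) = ((½)/2)*(-2*M) = ((½)*(½))*(-2*M) = (-2*M)/4 = -M/2)
n(-12, 1) + (-18 - 1*(-24))*45 = -½*1 + (-18 - 1*(-24))*45 = -½ + (-18 + 24)*45 = -½ + 6*45 = -½ + 270 = 539/2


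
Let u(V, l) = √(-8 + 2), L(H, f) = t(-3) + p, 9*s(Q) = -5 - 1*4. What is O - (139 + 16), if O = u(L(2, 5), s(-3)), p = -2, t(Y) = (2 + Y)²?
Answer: -155 + I*√6 ≈ -155.0 + 2.4495*I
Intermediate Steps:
s(Q) = -1 (s(Q) = (-5 - 1*4)/9 = (-5 - 4)/9 = (⅑)*(-9) = -1)
L(H, f) = -1 (L(H, f) = (2 - 3)² - 2 = (-1)² - 2 = 1 - 2 = -1)
u(V, l) = I*√6 (u(V, l) = √(-6) = I*√6)
O = I*√6 ≈ 2.4495*I
O - (139 + 16) = I*√6 - (139 + 16) = I*√6 - 1*155 = I*√6 - 155 = -155 + I*√6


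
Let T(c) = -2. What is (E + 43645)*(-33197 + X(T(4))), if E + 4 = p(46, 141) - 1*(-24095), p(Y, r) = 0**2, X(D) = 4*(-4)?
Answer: -2249715768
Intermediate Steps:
X(D) = -16
p(Y, r) = 0
E = 24091 (E = -4 + (0 - 1*(-24095)) = -4 + (0 + 24095) = -4 + 24095 = 24091)
(E + 43645)*(-33197 + X(T(4))) = (24091 + 43645)*(-33197 - 16) = 67736*(-33213) = -2249715768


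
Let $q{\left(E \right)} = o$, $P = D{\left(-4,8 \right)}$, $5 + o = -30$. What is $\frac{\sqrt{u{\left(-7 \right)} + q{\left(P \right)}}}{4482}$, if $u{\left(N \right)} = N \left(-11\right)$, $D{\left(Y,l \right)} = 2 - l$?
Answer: $\frac{\sqrt{42}}{4482} \approx 0.0014459$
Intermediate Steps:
$o = -35$ ($o = -5 - 30 = -35$)
$u{\left(N \right)} = - 11 N$
$P = -6$ ($P = 2 - 8 = -6$)
$q{\left(E \right)} = -35$
$\frac{\sqrt{u{\left(-7 \right)} + q{\left(P \right)}}}{4482} = \frac{\sqrt{\left(-11\right) \left(-7\right) - 35}}{4482} = \sqrt{77 - 35} \cdot \frac{1}{4482} = \sqrt{42} \cdot \frac{1}{4482} = \frac{\sqrt{42}}{4482}$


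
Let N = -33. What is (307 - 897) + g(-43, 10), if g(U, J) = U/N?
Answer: -19427/33 ≈ -588.70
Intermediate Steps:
g(U, J) = -U/33 (g(U, J) = U/(-33) = U*(-1/33) = -U/33)
(307 - 897) + g(-43, 10) = (307 - 897) - 1/33*(-43) = -590 + 43/33 = -19427/33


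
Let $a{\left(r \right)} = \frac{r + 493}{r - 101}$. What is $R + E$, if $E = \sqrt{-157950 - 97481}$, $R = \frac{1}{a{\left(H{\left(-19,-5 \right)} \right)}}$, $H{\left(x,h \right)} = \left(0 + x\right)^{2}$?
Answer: $\frac{130}{427} + 11 i \sqrt{2111} \approx 0.30445 + 505.4 i$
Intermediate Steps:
$H{\left(x,h \right)} = x^{2}$
$a{\left(r \right)} = \frac{493 + r}{-101 + r}$
$R = \frac{130}{427}$ ($R = \frac{1}{\frac{1}{-101 + \left(-19\right)^{2}} \left(493 + \left(-19\right)^{2}\right)} = \frac{1}{\frac{1}{-101 + 361} \left(493 + 361\right)} = \frac{1}{\frac{1}{260} \cdot 854} = \frac{1}{\frac{427}{130}} = \frac{130}{427} \approx 0.30445$)
$E = 11 i \sqrt{2111}$ ($E = \sqrt{-255431} = 11 i \sqrt{2111} \approx 505.4 i$)
$R + E = \frac{130}{427} + 11 i \sqrt{2111}$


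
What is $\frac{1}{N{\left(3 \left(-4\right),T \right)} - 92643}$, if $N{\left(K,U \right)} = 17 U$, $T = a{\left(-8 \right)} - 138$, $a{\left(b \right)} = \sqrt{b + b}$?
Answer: $- \frac{94989}{9022914745} - \frac{68 i}{9022914745} \approx -1.0528 \cdot 10^{-5} - 7.5364 \cdot 10^{-9} i$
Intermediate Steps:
$a{\left(b \right)} = \sqrt{2} \sqrt{b}$ ($a{\left(b \right)} = \sqrt{2 b} = \sqrt{2} \sqrt{b}$)
$T = -138 + 4 i$ ($T = \sqrt{2} \sqrt{-8} - 138 = \sqrt{2} \cdot 2 i \sqrt{2} - 138 = 4 i - 138 = -138 + 4 i \approx -138.0 + 4.0 i$)
$\frac{1}{N{\left(3 \left(-4\right),T \right)} - 92643} = \frac{1}{17 \left(-138 + 4 i\right) - 92643} = \frac{1}{\left(-2346 + 68 i\right) - 92643} = \frac{1}{-94989 + 68 i} = \frac{-94989 - 68 i}{9022914745}$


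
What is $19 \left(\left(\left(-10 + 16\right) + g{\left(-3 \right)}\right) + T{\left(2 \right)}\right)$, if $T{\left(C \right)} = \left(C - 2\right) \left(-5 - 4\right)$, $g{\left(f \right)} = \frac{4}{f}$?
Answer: $\frac{266}{3} \approx 88.667$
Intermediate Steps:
$T{\left(C \right)} = 18 - 9 C$ ($T{\left(C \right)} = \left(-2 + C\right) \left(-9\right) = 18 - 9 C$)
$19 \left(\left(\left(-10 + 16\right) + g{\left(-3 \right)}\right) + T{\left(2 \right)}\right) = 19 \left(\left(\left(-10 + 16\right) + \frac{4}{-3}\right) + \left(18 - 18\right)\right) = 19 \left(\left(6 + 4 \left(- \frac{1}{3}\right)\right) + \left(18 - 18\right)\right) = 19 \left(\left(6 - \frac{4}{3}\right) + 0\right) = 19 \left(\frac{14}{3} + 0\right) = 19 \cdot \frac{14}{3} = \frac{266}{3}$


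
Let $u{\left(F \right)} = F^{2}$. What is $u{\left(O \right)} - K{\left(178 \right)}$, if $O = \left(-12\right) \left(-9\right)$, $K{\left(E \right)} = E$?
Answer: $11486$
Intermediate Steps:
$O = 108$
$u{\left(O \right)} - K{\left(178 \right)} = 108^{2} - 178 = 11664 - 178 = 11486$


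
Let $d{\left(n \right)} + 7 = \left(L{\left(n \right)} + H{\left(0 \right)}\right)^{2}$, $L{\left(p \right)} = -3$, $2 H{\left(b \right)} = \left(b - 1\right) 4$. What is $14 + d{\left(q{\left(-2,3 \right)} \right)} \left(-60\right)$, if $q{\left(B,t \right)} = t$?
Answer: $-1066$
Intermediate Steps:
$H{\left(b \right)} = -2 + 2 b$ ($H{\left(b \right)} = \frac{\left(b - 1\right) 4}{2} = \frac{\left(-1 + b\right) 4}{2} = \frac{-4 + 4 b}{2} = -2 + 2 b$)
$d{\left(n \right)} = 18$ ($d{\left(n \right)} = -7 + \left(-3 + \left(-2 + 2 \cdot 0\right)\right)^{2} = -7 + \left(-3 + \left(-2 + 0\right)\right)^{2} = -7 + \left(-3 - 2\right)^{2} = -7 + \left(-5\right)^{2} = -7 + 25 = 18$)
$14 + d{\left(q{\left(-2,3 \right)} \right)} \left(-60\right) = 14 + 18 \left(-60\right) = 14 - 1080 = -1066$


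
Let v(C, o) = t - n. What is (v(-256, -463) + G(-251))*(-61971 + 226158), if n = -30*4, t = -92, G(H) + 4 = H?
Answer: -37270449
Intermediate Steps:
G(H) = -4 + H
n = -120
v(C, o) = 28 (v(C, o) = -92 - 1*(-120) = -92 + 120 = 28)
(v(-256, -463) + G(-251))*(-61971 + 226158) = (28 + (-4 - 251))*(-61971 + 226158) = (28 - 255)*164187 = -227*164187 = -37270449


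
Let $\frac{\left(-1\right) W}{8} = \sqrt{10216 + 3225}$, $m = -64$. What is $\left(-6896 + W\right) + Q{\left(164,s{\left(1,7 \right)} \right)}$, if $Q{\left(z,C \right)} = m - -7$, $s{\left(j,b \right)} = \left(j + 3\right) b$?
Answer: $-6953 - 8 \sqrt{13441} \approx -7880.5$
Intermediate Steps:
$s{\left(j,b \right)} = b \left(3 + j\right)$ ($s{\left(j,b \right)} = \left(3 + j\right) b = b \left(3 + j\right)$)
$Q{\left(z,C \right)} = -57$ ($Q{\left(z,C \right)} = -64 - -7 = -64 + 7 = -57$)
$W = - 8 \sqrt{13441}$ ($W = - 8 \sqrt{10216 + 3225} = - 8 \sqrt{13441} \approx -927.48$)
$\left(-6896 + W\right) + Q{\left(164,s{\left(1,7 \right)} \right)} = \left(-6896 - 8 \sqrt{13441}\right) - 57 = -6953 - 8 \sqrt{13441}$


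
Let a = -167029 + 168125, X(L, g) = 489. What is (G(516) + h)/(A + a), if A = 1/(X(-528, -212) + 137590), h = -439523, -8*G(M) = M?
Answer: -24279120965/60533834 ≈ -401.08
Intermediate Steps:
G(M) = -M/8
A = 1/138079 (A = 1/(489 + 137590) = 1/138079 ≈ 7.2422e-6)
a = 1096
(G(516) + h)/(A + a) = (-1/8*516 - 439523)/(1/138079 + 1096) = (-129/2 - 439523)/(151334585/138079) = -879175/2*138079/151334585 = -24279120965/60533834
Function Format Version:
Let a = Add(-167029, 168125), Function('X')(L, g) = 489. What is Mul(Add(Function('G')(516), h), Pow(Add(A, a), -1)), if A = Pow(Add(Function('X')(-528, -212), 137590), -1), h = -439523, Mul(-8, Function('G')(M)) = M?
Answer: Rational(-24279120965, 60533834) ≈ -401.08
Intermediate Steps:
Function('G')(M) = Mul(Rational(-1, 8), M)
A = Rational(1, 138079) (A = Pow(Add(489, 137590), -1) = Pow(138079, -1) = Rational(1, 138079) ≈ 7.2422e-6)
a = 1096
Mul(Add(Function('G')(516), h), Pow(Add(A, a), -1)) = Mul(Add(Mul(Rational(-1, 8), 516), -439523), Pow(Add(Rational(1, 138079), 1096), -1)) = Mul(Add(Rational(-129, 2), -439523), Pow(Rational(151334585, 138079), -1)) = Mul(Rational(-879175, 2), Rational(138079, 151334585)) = Rational(-24279120965, 60533834)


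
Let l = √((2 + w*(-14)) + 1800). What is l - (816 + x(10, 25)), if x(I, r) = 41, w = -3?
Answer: -857 + 2*√461 ≈ -814.06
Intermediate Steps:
l = 2*√461 (l = √((2 - 3*(-14)) + 1800) = √((2 + 42) + 1800) = √(44 + 1800) = √1844 = 2*√461 ≈ 42.942)
l - (816 + x(10, 25)) = 2*√461 - (816 + 41) = 2*√461 - 1*857 = 2*√461 - 857 = -857 + 2*√461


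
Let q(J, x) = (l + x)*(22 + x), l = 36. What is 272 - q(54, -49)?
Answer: -79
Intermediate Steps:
q(J, x) = (22 + x)*(36 + x) (q(J, x) = (36 + x)*(22 + x) = (22 + x)*(36 + x))
272 - q(54, -49) = 272 - (792 + (-49)² + 58*(-49)) = 272 - (792 + 2401 - 2842) = 272 - 1*351 = 272 - 351 = -79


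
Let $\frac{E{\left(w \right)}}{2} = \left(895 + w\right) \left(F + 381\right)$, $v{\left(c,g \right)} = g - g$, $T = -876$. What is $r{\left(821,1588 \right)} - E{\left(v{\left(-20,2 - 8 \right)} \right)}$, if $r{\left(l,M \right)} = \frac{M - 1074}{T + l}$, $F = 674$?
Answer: $- \frac{103865264}{55} \approx -1.8885 \cdot 10^{6}$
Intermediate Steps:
$v{\left(c,g \right)} = 0$
$r{\left(l,M \right)} = \frac{-1074 + M}{-876 + l}$ ($r{\left(l,M \right)} = \frac{M - 1074}{-876 + l} = \frac{-1074 + M}{-876 + l}$)
$E{\left(w \right)} = 1888450 + 2110 w$ ($E{\left(w \right)} = 2 \left(895 + w\right) \left(674 + 381\right) = 2 \left(895 + w\right) 1055 = 2 \left(944225 + 1055 w\right) = 1888450 + 2110 w$)
$r{\left(821,1588 \right)} - E{\left(v{\left(-20,2 - 8 \right)} \right)} = \frac{-1074 + 1588}{-876 + 821} - \left(1888450 + 2110 \cdot 0\right) = \frac{1}{-55} \cdot 514 - \left(1888450 + 0\right) = \left(- \frac{1}{55}\right) 514 - 1888450 = - \frac{514}{55} - 1888450 = - \frac{103865264}{55}$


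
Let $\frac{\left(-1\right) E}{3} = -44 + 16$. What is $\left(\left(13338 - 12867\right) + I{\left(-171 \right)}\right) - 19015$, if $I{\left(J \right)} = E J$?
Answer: $-32908$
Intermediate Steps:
$E = 84$ ($E = - 3 \left(-44 + 16\right) = \left(-3\right) \left(-28\right) = 84$)
$I{\left(J \right)} = 84 J$
$\left(\left(13338 - 12867\right) + I{\left(-171 \right)}\right) - 19015 = \left(\left(13338 - 12867\right) + 84 \left(-171\right)\right) - 19015 = \left(\left(13338 - 12867\right) - 14364\right) - 19015 = \left(471 - 14364\right) - 19015 = -13893 - 19015 = -32908$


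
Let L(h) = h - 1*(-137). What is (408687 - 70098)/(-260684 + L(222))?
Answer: -37621/28925 ≈ -1.3006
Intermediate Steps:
L(h) = 137 + h (L(h) = h + 137 = 137 + h)
(408687 - 70098)/(-260684 + L(222)) = (408687 - 70098)/(-260684 + (137 + 222)) = 338589/(-260684 + 359) = 338589/(-260325) = 338589*(-1/260325) = -37621/28925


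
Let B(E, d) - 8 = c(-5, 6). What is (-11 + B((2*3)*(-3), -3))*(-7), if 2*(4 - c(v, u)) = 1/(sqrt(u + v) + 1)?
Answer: -21/4 ≈ -5.2500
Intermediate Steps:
c(v, u) = 4 - 1/(2*(1 + sqrt(u + v))) (c(v, u) = 4 - 1/(2*(sqrt(u + v) + 1)) = 4 - 1/(2*(1 + sqrt(u + v))))
B(E, d) = 47/4 (B(E, d) = 8 + (7 + 8*sqrt(6 - 5))/(2*(1 + sqrt(6 - 5))) = 8 + (7 + 8*sqrt(1))/(2*(1 + sqrt(1))) = 8 + (7 + 8*1)/(2*(1 + 1)) = 8 + (1/2)*(7 + 8)/2 = 8 + (1/2)*(1/2)*15 = 8 + 15/4 = 47/4)
(-11 + B((2*3)*(-3), -3))*(-7) = (-11 + 47/4)*(-7) = (3/4)*(-7) = -21/4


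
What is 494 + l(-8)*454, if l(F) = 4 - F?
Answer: 5942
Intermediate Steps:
494 + l(-8)*454 = 494 + (4 - 1*(-8))*454 = 494 + (4 + 8)*454 = 494 + 12*454 = 494 + 5448 = 5942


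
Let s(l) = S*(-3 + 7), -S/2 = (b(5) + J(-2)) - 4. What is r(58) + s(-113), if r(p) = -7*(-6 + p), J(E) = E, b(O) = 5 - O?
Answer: -316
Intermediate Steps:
S = 12 (S = -2*(((5 - 1*5) - 2) - 4) = -2*(((5 - 5) - 2) - 4) = -2*((0 - 2) - 4) = -2*(-2 - 4) = -2*(-6) = 12)
s(l) = 48 (s(l) = 12*(-3 + 7) = 12*4 = 48)
r(p) = 42 - 7*p
r(58) + s(-113) = (42 - 7*58) + 48 = (42 - 406) + 48 = -364 + 48 = -316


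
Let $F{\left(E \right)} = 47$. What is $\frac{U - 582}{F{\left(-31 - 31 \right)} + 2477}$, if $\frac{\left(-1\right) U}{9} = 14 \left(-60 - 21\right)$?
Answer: $\frac{2406}{631} \approx 3.813$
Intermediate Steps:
$U = 10206$ ($U = - 9 \cdot 14 \left(-60 - 21\right) = - 9 \cdot 14 \left(-81\right) = \left(-9\right) \left(-1134\right) = 10206$)
$\frac{U - 582}{F{\left(-31 - 31 \right)} + 2477} = \frac{10206 - 582}{47 + 2477} = \frac{9624}{2524} = 9624 \cdot \frac{1}{2524} = \frac{2406}{631}$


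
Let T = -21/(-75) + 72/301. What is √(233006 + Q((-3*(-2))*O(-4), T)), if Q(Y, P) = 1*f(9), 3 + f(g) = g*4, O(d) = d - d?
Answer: √233039 ≈ 482.74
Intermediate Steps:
O(d) = 0
f(g) = -3 + 4*g (f(g) = -3 + g*4 = -3 + 4*g)
T = 3907/7525 (T = -21*(-1/75) + 72*(1/301) = 7/25 + 72/301 = 3907/7525 ≈ 0.51920)
Q(Y, P) = 33 (Q(Y, P) = 1*(-3 + 4*9) = 1*(-3 + 36) = 1*33 = 33)
√(233006 + Q((-3*(-2))*O(-4), T)) = √(233006 + 33) = √233039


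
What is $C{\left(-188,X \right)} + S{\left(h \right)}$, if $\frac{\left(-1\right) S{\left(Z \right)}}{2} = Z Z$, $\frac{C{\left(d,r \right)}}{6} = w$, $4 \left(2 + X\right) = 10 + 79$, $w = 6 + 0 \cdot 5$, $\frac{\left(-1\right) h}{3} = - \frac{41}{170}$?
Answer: $\frac{505071}{14450} \approx 34.953$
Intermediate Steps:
$h = \frac{123}{170}$ ($h = - 3 \left(- \frac{41}{170}\right) = - 3 \left(\left(-41\right) \frac{1}{170}\right) = \left(-3\right) \left(- \frac{41}{170}\right) = \frac{123}{170} \approx 0.72353$)
$w = 6$ ($w = 6 + 0 = 6$)
$X = \frac{81}{4}$ ($X = -2 + \frac{10 + 79}{4} = -2 + \frac{1}{4} \cdot 89 = -2 + \frac{89}{4} = \frac{81}{4} \approx 20.25$)
$C{\left(d,r \right)} = 36$ ($C{\left(d,r \right)} = 6 \cdot 6 = 36$)
$S{\left(Z \right)} = - 2 Z^{2}$ ($S{\left(Z \right)} = - 2 Z Z = - 2 Z^{2}$)
$C{\left(-188,X \right)} + S{\left(h \right)} = 36 - 2 \left(\frac{123}{170}\right)^{2} = 36 - \frac{15129}{14450} = \frac{505071}{14450}$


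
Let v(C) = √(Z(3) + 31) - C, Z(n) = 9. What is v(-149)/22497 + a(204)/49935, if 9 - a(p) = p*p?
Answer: -309530788/374462565 + 2*√10/22497 ≈ -0.82632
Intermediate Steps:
a(p) = 9 - p² (a(p) = 9 - p*p = 9 - p²)
v(C) = -C + 2*√10 (v(C) = √(9 + 31) - C = √40 - C = 2*√10 - C = -C + 2*√10)
v(-149)/22497 + a(204)/49935 = (-1*(-149) + 2*√10)/22497 + (9 - 1*204²)/49935 = (149 + 2*√10)*(1/22497) + (9 - 1*41616)*(1/49935) = (149/22497 + 2*√10/22497) + (9 - 41616)*(1/49935) = (149/22497 + 2*√10/22497) - 41607*1/49935 = (149/22497 + 2*√10/22497) - 13869/16645 = -309530788/374462565 + 2*√10/22497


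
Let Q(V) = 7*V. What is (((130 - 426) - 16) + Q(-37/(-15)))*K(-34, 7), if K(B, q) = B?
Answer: 150314/15 ≈ 10021.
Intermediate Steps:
(((130 - 426) - 16) + Q(-37/(-15)))*K(-34, 7) = (((130 - 426) - 16) + 7*(-37/(-15)))*(-34) = ((-296 - 16) + 7*(-37*(-1/15)))*(-34) = (-312 + 7*(37/15))*(-34) = (-312 + 259/15)*(-34) = -4421/15*(-34) = 150314/15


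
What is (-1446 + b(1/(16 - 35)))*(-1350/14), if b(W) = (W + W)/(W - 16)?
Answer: 8505540/61 ≈ 1.3944e+5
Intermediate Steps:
b(W) = 2*W/(-16 + W) (b(W) = (2*W)/(-16 + W) = 2*W/(-16 + W))
(-1446 + b(1/(16 - 35)))*(-1350/14) = (-1446 + 2/((16 - 35)*(-16 + 1/(16 - 35))))*(-1350/14) = (-1446 + 2/(-19*(-16 + 1/(-19))))*(-1350*1/14) = (-1446 + 2*(-1/19)/(-16 - 1/19))*(-675/7) = (-1446 + 2*(-1/19)/(-305/19))*(-675/7) = (-1446 + 2*(-1/19)*(-19/305))*(-675/7) = (-1446 + 2/305)*(-675/7) = -441028/305*(-675/7) = 8505540/61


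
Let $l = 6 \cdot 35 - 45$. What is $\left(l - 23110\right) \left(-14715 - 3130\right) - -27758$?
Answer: $409481283$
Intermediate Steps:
$l = 165$ ($l = 210 - 45 = 165$)
$\left(l - 23110\right) \left(-14715 - 3130\right) - -27758 = \left(165 - 23110\right) \left(-14715 - 3130\right) - -27758 = - 22945 \left(-14715 + \left(-6981 + 3851\right)\right) + 27758 = - 22945 \left(-14715 - 3130\right) + 27758 = \left(-22945\right) \left(-17845\right) + 27758 = 409453525 + 27758 = 409481283$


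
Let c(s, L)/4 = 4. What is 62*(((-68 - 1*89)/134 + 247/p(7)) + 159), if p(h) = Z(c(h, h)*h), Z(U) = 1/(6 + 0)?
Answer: 6811847/67 ≈ 1.0167e+5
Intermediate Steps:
c(s, L) = 16 (c(s, L) = 4*4 = 16)
Z(U) = ⅙ (Z(U) = 1/6 = ⅙)
p(h) = ⅙
62*(((-68 - 1*89)/134 + 247/p(7)) + 159) = 62*(((-68 - 1*89)/134 + 247/(⅙)) + 159) = 62*(((-68 - 89)*(1/134) + 247*6) + 159) = 62*((-157*1/134 + 1482) + 159) = 62*((-157/134 + 1482) + 159) = 62*(198431/134 + 159) = 62*(219737/134) = 6811847/67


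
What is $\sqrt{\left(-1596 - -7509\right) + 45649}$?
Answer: $\sqrt{51562} \approx 227.07$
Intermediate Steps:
$\sqrt{\left(-1596 - -7509\right) + 45649} = \sqrt{\left(-1596 + 7509\right) + 45649} = \sqrt{5913 + 45649} = \sqrt{51562}$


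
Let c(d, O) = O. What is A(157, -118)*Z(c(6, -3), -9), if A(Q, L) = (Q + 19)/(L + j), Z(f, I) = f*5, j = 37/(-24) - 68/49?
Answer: 3104640/142213 ≈ 21.831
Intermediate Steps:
j = -3445/1176 (j = 37*(-1/24) - 68*1/49 = -37/24 - 68/49 = -3445/1176 ≈ -2.9294)
Z(f, I) = 5*f
A(Q, L) = (19 + Q)/(-3445/1176 + L) (A(Q, L) = (Q + 19)/(L - 3445/1176) = (19 + Q)/(-3445/1176 + L))
A(157, -118)*Z(c(6, -3), -9) = (1176*(19 + 157)/(-3445 + 1176*(-118)))*(5*(-3)) = (1176*176/(-3445 - 138768))*(-15) = (1176*176/(-142213))*(-15) = (1176*(-1/142213)*176)*(-15) = -206976/142213*(-15) = 3104640/142213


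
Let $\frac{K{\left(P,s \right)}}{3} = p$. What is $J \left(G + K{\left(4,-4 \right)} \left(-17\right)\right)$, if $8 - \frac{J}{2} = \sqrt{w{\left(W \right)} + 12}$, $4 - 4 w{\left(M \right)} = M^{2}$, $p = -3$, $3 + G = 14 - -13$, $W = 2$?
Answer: $2832 - 708 \sqrt{3} \approx 1605.7$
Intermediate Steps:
$G = 24$ ($G = -3 + \left(14 - -13\right) = -3 + \left(14 + 13\right) = -3 + 27 = 24$)
$w{\left(M \right)} = 1 - \frac{M^{2}}{4}$
$K{\left(P,s \right)} = -9$ ($K{\left(P,s \right)} = 3 \left(-3\right) = -9$)
$J = 16 - 4 \sqrt{3}$ ($J = 16 - 2 \sqrt{\left(1 - \frac{2^{2}}{4}\right) + 12} = 16 - 2 \sqrt{\left(1 - 1\right) + 12} = 16 - 2 \sqrt{0 + 12} = 16 - 2 \sqrt{12} = 16 - 2 \cdot 2 \sqrt{3} = 16 - 4 \sqrt{3} \approx 9.0718$)
$J \left(G + K{\left(4,-4 \right)} \left(-17\right)\right) = \left(16 - 4 \sqrt{3}\right) \left(24 - -153\right) = \left(16 - 4 \sqrt{3}\right) \left(24 + 153\right) = \left(16 - 4 \sqrt{3}\right) 177 = 2832 - 708 \sqrt{3}$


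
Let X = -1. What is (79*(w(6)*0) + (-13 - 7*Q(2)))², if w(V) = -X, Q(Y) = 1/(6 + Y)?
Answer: 12321/64 ≈ 192.52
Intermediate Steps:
w(V) = 1 (w(V) = -1*(-1) = 1)
(79*(w(6)*0) + (-13 - 7*Q(2)))² = (79*(1*0) + (-13 - 7/(6 + 2)))² = (79*0 + (-13 - 7/8))² = (0 + (-13 - 7*⅛))² = (0 + (-13 - 7/8))² = (0 - 111/8)² = (-111/8)² = 12321/64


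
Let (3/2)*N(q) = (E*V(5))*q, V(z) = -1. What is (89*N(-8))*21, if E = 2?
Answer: 19936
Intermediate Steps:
N(q) = -4*q/3 (N(q) = 2*((2*(-1))*q)/3 = 2*(-2*q)/3 = -4*q/3)
(89*N(-8))*21 = (89*(-4/3*(-8)))*21 = (89*(32/3))*21 = (2848/3)*21 = 19936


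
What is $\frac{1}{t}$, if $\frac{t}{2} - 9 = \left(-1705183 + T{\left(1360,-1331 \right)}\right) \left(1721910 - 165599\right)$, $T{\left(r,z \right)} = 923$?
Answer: $- \frac{1}{5304717169702} \approx -1.8851 \cdot 10^{-13}$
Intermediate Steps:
$t = -5304717169702$ ($t = 18 + 2 \left(-1705183 + 923\right) \left(1721910 - 165599\right) = 18 + 2 \left(\left(-1704260\right) 1556311\right) = 18 + 2 \left(-2652358584860\right) = 18 - 5304717169720 = -5304717169702$)
$\frac{1}{t} = \frac{1}{-5304717169702} = - \frac{1}{5304717169702}$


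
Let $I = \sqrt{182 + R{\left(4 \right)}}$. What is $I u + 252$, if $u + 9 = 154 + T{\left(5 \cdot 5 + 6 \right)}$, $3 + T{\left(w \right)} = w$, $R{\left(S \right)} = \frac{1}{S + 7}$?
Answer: $252 + \frac{173 \sqrt{22033}}{11} \approx 2586.5$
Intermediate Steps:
$R{\left(S \right)} = \frac{1}{7 + S}$
$I = \frac{\sqrt{22033}}{11}$ ($I = \sqrt{182 + \frac{1}{7 + 4}} = \sqrt{182 + \frac{1}{11}} = \sqrt{\frac{2003}{11}} = \frac{\sqrt{22033}}{11} \approx 13.494$)
$T{\left(w \right)} = -3 + w$
$u = 173$ ($u = -9 + \left(154 + \left(-3 + \left(5 \cdot 5 + 6\right)\right)\right) = -9 + \left(154 + \left(-3 + \left(25 + 6\right)\right)\right) = -9 + \left(154 + \left(-3 + 31\right)\right) = -9 + \left(154 + 28\right) = -9 + 182 = 173$)
$I u + 252 = \frac{\sqrt{22033}}{11} \cdot 173 + 252 = \frac{173 \sqrt{22033}}{11} + 252 = 252 + \frac{173 \sqrt{22033}}{11}$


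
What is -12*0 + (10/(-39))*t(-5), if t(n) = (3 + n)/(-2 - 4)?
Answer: -10/117 ≈ -0.085470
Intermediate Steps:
t(n) = -1/2 - n/6 (t(n) = (3 + n)/(-6) = (3 + n)*(-1/6) = -1/2 - n/6)
-12*0 + (10/(-39))*t(-5) = -12*0 + (10/(-39))*(-1/2 - 1/6*(-5)) = 0 + (10*(-1/39))*(-1/2 + 5/6) = 0 - 10/39*1/3 = 0 - 10/117 = -10/117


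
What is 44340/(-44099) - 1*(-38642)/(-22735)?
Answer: -2712143458/1002590765 ≈ -2.7051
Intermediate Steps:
44340/(-44099) - 1*(-38642)/(-22735) = 44340*(-1/44099) + 38642*(-1/22735) = -44340/44099 - 38642/22735 = -2712143458/1002590765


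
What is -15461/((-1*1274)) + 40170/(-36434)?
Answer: 256064747/23208458 ≈ 11.033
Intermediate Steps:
-15461/((-1*1274)) + 40170/(-36434) = -15461/(-1274) + 40170*(-1/36434) = -15461*(-1/1274) - 20085/18217 = 15461/1274 - 20085/18217 = 256064747/23208458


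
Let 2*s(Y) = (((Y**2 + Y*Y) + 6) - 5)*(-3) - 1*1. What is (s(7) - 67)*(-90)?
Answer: 19440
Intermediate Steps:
s(Y) = -2 - 3*Y**2 (s(Y) = ((((Y**2 + Y*Y) + 6) - 5)*(-3) - 1*1)/2 = ((((Y**2 + Y**2) + 6) - 5)*(-3) - 1)/2 = (((2*Y**2 + 6) - 5)*(-3) - 1)/2 = (((6 + 2*Y**2) - 5)*(-3) - 1)/2 = ((1 + 2*Y**2)*(-3) - 1)/2 = ((-3 - 6*Y**2) - 1)/2 = (-4 - 6*Y**2)/2 = -2 - 3*Y**2)
(s(7) - 67)*(-90) = ((-2 - 3*7**2) - 67)*(-90) = ((-2 - 3*49) - 67)*(-90) = ((-2 - 147) - 67)*(-90) = (-149 - 67)*(-90) = -216*(-90) = 19440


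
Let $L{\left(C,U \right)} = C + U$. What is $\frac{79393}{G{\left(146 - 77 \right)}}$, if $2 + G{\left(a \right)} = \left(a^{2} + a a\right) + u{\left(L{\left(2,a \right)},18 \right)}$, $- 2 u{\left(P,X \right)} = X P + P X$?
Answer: $\frac{79393}{8242} \approx 9.6327$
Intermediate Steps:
$u{\left(P,X \right)} = - P X$ ($u{\left(P,X \right)} = - \frac{X P + P X}{2} = - \frac{P X + P X}{2} = - \frac{2 P X}{2} = - P X$)
$G{\left(a \right)} = -38 - 18 a + 2 a^{2}$ ($G{\left(a \right)} = -2 - \left(- a^{2} + \left(2 + a\right) 18 - a a\right) = -2 - \left(36 - 2 a^{2} + 18 a\right) = -38 - 18 a + 2 a^{2}$)
$\frac{79393}{G{\left(146 - 77 \right)}} = \frac{79393}{-38 - 18 \left(146 - 77\right) + 2 \left(146 - 77\right)^{2}} = \frac{79393}{-38 - 1242 + 2 \cdot 69^{2}} = \frac{79393}{-38 - 1242 + 2 \cdot 4761} = \frac{79393}{-38 - 1242 + 9522} = \frac{79393}{8242}$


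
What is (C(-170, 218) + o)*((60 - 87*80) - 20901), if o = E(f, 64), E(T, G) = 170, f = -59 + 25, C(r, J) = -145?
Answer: -695025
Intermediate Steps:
f = -34
o = 170
(C(-170, 218) + o)*((60 - 87*80) - 20901) = (-145 + 170)*((60 - 87*80) - 20901) = 25*((60 - 6960) - 20901) = 25*(-6900 - 20901) = 25*(-27801) = -695025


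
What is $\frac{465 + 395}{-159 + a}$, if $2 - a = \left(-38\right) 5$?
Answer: $\frac{860}{33} \approx 26.061$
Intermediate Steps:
$a = 192$ ($a = 2 - \left(-38\right) 5 = 2 - -190 = 2 + 190 = 192$)
$\frac{465 + 395}{-159 + a} = \frac{465 + 395}{-159 + 192} = \frac{860}{33}$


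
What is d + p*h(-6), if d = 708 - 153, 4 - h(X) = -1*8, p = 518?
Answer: 6771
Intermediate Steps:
h(X) = 12 (h(X) = 4 - (-1)*8 = 4 - 1*(-8) = 4 + 8 = 12)
d = 555
d + p*h(-6) = 555 + 518*12 = 555 + 6216 = 6771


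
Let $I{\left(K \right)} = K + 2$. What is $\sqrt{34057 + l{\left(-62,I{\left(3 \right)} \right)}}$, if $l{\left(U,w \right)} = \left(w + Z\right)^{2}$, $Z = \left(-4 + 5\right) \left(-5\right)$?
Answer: $\sqrt{34057} \approx 184.55$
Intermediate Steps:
$I{\left(K \right)} = 2 + K$
$Z = -5$ ($Z = 1 \left(-5\right) = -5$)
$l{\left(U,w \right)} = \left(-5 + w\right)^{2}$ ($l{\left(U,w \right)} = \left(w - 5\right)^{2} = \left(-5 + w\right)^{2}$)
$\sqrt{34057 + l{\left(-62,I{\left(3 \right)} \right)}} = \sqrt{34057 + \left(-5 + \left(2 + 3\right)\right)^{2}} = \sqrt{34057 + \left(-5 + 5\right)^{2}} = \sqrt{34057 + 0^{2}} = \sqrt{34057 + 0} = \sqrt{34057}$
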